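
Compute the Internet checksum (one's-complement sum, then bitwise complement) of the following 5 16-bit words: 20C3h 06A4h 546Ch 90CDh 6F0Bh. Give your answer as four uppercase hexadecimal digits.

One's-complement addition (fold any carry out of bit 15 back into bit 0):
  0x20C3 + 0x06A4 = 0x02767
  0x2767 + 0x546C = 0x07BD3
  0x7BD3 + 0x90CD = 0x10CA0 → wrap carry → 0x0CA1
  0x0CA1 + 0x6F0B = 0x07BAC
One's-complement sum = 0x7BAC.
Checksum = ~0x7BAC & 0xFFFF = 0x8453.

8453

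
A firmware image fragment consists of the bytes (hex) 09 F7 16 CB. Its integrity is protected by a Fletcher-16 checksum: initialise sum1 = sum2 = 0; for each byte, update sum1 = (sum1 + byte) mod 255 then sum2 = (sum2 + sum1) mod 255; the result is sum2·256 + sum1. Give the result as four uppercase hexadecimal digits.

Running sums (mod 255):
  after byte 0 (09): sum1=9, sum2=9
  after byte 1 (F7): sum1=1, sum2=10
  after byte 2 (16): sum1=23, sum2=33
  after byte 3 (CB): sum1=226, sum2=4
Checksum = sum2·256 + sum1 = 4·256 + 226 = 1250 = 0x04E2.

04E2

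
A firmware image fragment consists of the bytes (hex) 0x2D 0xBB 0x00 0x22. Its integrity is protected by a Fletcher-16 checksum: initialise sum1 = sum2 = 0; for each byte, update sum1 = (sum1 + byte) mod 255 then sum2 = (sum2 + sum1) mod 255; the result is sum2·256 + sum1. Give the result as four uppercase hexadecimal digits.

0A0B

Running sums (mod 255):
  after byte 0 (0x2D): sum1=45, sum2=45
  after byte 1 (0xBB): sum1=232, sum2=22
  after byte 2 (0x00): sum1=232, sum2=254
  after byte 3 (0x22): sum1=11, sum2=10
Checksum = sum2·256 + sum1 = 10·256 + 11 = 2571 = 0x0A0B.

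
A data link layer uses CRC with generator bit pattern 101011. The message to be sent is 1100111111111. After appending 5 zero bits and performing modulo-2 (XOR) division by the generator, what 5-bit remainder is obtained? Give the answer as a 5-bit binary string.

Append 5 zeros: 110011111111100000. Divide by 101011 (XOR where the leading bit is 1):
  pos 0: 110011 XOR 101011 = 011000
  pos 1: 110001 XOR 101011 = 011010
  pos 2: 110101 XOR 101011 = 011110
  pos 3: 111101 XOR 101011 = 010110
  pos 4: 101101 XOR 101011 = 000110
  pos 7: 110111 XOR 101011 = 011100
  pos 8: 111000 XOR 101011 = 010011
  pos 9: 100110 XOR 101011 = 001101
  pos 11: 110100 XOR 101011 = 011111
  pos 12: 111110 XOR 101011 = 010101
Remainder (last 5 bits) = 10101. This is the CRC / FCS.

10101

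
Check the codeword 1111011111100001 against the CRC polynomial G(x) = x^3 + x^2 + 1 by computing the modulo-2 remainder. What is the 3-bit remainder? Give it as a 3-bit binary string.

Modulo-2 division of 1111011111100001 by 1101:
  pos 0: 1111 XOR 1101 = 0010
  pos 2: 1001 XOR 1101 = 0100
  pos 3: 1001 XOR 1101 = 0100
  pos 4: 1001 XOR 1101 = 0100
  pos 5: 1001 XOR 1101 = 0100
  pos 6: 1001 XOR 1101 = 0100
  pos 7: 1001 XOR 1101 = 0100
  pos 8: 1000 XOR 1101 = 0101
  pos 9: 1010 XOR 1101 = 0111
  pos 10: 1110 XOR 1101 = 0011
  pos 12: 1101 XOR 1101 = 0000
Remainder = 000 (zero — the frame passes the CRC check).

000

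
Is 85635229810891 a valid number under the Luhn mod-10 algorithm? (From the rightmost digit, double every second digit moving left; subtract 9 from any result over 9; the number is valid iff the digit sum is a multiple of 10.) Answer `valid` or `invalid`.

valid

From the right, keep odd positions and double even positions (subtract 9 from any doubled value over 9):
  doubled (positions 2,4,...): 9 0 7 4 1 3 7 → sum 31
  kept (positions 1,3,...): 1 8 1 9 2 3 5 → sum 29
Total = 60.
60 mod 10 = 0, so the number is valid.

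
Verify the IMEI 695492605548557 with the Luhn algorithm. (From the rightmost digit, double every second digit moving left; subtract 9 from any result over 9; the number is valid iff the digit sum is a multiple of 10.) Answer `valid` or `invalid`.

From the right, keep odd positions and double even positions (subtract 9 from any doubled value over 9):
  doubled (positions 2,4,...): 1 7 1 0 4 8 9 → sum 30
  kept (positions 1,3,...): 7 5 4 5 6 9 5 6 → sum 47
Total = 77.
77 mod 10 = 7, so the number is invalid.

invalid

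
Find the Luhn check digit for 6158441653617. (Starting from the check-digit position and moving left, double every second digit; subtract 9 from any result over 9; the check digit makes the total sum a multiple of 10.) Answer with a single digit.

Partial digits right→left: 7 1 6 3 5 6 1 4 4 8 5 1 6
Double every second digit counting from the check-digit position (so the 1st, 3rd, 5th, ... of the partial from the right).
  doubled (with −9 where >9): 5 3 1 2 8 1 3 → sum 23
  kept as-is: 1 3 6 4 8 1 → sum 23
Total = 23 + 23 = 46.
Check digit = (10 − (46 mod 10)) mod 10 = 4.

4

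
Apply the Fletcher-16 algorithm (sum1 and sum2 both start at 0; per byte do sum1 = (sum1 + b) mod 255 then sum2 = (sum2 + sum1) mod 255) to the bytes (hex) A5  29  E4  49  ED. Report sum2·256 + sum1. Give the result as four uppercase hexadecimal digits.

Running sums (mod 255):
  after byte 0 (A5): sum1=165, sum2=165
  after byte 1 (29): sum1=206, sum2=116
  after byte 2 (E4): sum1=179, sum2=40
  after byte 3 (49): sum1=252, sum2=37
  after byte 4 (ED): sum1=234, sum2=16
Checksum = sum2·256 + sum1 = 16·256 + 234 = 4330 = 0x10EA.

10EA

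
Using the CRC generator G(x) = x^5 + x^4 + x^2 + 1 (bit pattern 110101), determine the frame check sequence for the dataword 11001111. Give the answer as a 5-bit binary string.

Append 5 zeros: 1100111100000. Divide by 110101 (XOR where the leading bit is 1):
  pos 0: 110011 XOR 110101 = 000110
  pos 3: 110110 XOR 110101 = 000011
  pos 7: 110000 XOR 110101 = 000101
Remainder (last 5 bits) = 00101. This is the CRC / FCS.

00101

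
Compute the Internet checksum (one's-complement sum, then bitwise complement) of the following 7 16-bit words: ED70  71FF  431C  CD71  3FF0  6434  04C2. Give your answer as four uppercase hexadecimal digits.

E71A

One's-complement addition (fold any carry out of bit 15 back into bit 0):
  0xED70 + 0x71FF = 0x15F6F → wrap carry → 0x5F70
  0x5F70 + 0x431C = 0x0A28C
  0xA28C + 0xCD71 = 0x16FFD → wrap carry → 0x6FFE
  0x6FFE + 0x3FF0 = 0x0AFEE
  0xAFEE + 0x6434 = 0x11422 → wrap carry → 0x1423
  0x1423 + 0x04C2 = 0x018E5
One's-complement sum = 0x18E5.
Checksum = ~0x18E5 & 0xFFFF = 0xE71A.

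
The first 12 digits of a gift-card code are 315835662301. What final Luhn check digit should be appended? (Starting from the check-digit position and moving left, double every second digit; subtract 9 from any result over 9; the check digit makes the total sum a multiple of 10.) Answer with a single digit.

0

Partial digits right→left: 1 0 3 2 6 6 5 3 8 5 1 3
Double every second digit counting from the check-digit position (so the 1st, 3rd, 5th, ... of the partial from the right).
  doubled (with −9 where >9): 2 6 3 1 7 2 → sum 21
  kept as-is: 0 2 6 3 5 3 → sum 19
Total = 21 + 19 = 40.
Check digit = (10 − (40 mod 10)) mod 10 = 0.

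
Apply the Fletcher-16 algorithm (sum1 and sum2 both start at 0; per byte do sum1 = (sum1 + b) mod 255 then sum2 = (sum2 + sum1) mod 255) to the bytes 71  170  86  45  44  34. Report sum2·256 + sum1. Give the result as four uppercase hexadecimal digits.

Running sums (mod 255):
  after byte 0 (71): sum1=71, sum2=71
  after byte 1 (170): sum1=241, sum2=57
  after byte 2 (86): sum1=72, sum2=129
  after byte 3 (45): sum1=117, sum2=246
  after byte 4 (44): sum1=161, sum2=152
  after byte 5 (34): sum1=195, sum2=92
Checksum = sum2·256 + sum1 = 92·256 + 195 = 23747 = 0x5CC3.

5CC3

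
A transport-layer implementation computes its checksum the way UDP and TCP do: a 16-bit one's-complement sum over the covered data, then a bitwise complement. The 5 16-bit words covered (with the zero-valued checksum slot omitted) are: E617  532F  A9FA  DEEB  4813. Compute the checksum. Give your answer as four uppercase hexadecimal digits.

F5BE

One's-complement addition (fold any carry out of bit 15 back into bit 0):
  0xE617 + 0x532F = 0x13946 → wrap carry → 0x3947
  0x3947 + 0xA9FA = 0x0E341
  0xE341 + 0xDEEB = 0x1C22C → wrap carry → 0xC22D
  0xC22D + 0x4813 = 0x10A40 → wrap carry → 0x0A41
One's-complement sum = 0x0A41.
Checksum = ~0x0A41 & 0xFFFF = 0xF5BE.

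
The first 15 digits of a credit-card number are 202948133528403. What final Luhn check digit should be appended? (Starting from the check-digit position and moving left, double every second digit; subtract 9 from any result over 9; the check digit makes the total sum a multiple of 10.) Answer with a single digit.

5

Partial digits right→left: 3 0 4 8 2 5 3 3 1 8 4 9 2 0 2
Double every second digit counting from the check-digit position (so the 1st, 3rd, 5th, ... of the partial from the right).
  doubled (with −9 where >9): 6 8 4 6 2 8 4 4 → sum 42
  kept as-is: 0 8 5 3 8 9 0 → sum 33
Total = 42 + 33 = 75.
Check digit = (10 − (75 mod 10)) mod 10 = 5.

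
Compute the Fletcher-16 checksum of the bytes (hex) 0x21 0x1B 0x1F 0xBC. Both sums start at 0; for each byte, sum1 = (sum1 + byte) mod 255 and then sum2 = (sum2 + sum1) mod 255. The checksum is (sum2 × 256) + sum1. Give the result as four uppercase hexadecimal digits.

Running sums (mod 255):
  after byte 0 (0x21): sum1=33, sum2=33
  after byte 1 (0x1B): sum1=60, sum2=93
  after byte 2 (0x1F): sum1=91, sum2=184
  after byte 3 (0xBC): sum1=24, sum2=208
Checksum = sum2·256 + sum1 = 208·256 + 24 = 53272 = 0xD018.

D018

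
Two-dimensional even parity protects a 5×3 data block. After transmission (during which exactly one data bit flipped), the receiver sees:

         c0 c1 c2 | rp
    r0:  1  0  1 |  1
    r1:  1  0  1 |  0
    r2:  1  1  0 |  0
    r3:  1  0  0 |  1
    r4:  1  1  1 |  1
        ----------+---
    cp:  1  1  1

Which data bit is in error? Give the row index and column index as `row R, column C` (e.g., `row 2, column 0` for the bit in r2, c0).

row 0, column 1

Recompute each row's even parity and compare to rp:
  r0: data parity 0, sent rp 1 → mismatch
  r1: data parity 0, sent rp 0 → ok
  r2: data parity 0, sent rp 0 → ok
  r3: data parity 1, sent rp 1 → ok
  r4: data parity 1, sent rp 1 → ok
Recompute each column's even parity and compare to cp:
  c0: data parity 1, sent cp 1 → ok
  c1: data parity 0, sent cp 1 → mismatch
  c2: data parity 1, sent cp 1 → ok
Exactly one row (r0) and one column (c1) fail → the flipped bit is at their intersection.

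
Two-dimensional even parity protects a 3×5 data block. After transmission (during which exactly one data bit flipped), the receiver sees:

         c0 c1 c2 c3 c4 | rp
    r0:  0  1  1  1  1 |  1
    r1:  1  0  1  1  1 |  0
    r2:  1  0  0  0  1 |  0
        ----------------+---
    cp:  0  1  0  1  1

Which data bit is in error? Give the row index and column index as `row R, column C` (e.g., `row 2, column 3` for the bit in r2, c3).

row 0, column 3

Recompute each row's even parity and compare to rp:
  r0: data parity 0, sent rp 1 → mismatch
  r1: data parity 0, sent rp 0 → ok
  r2: data parity 0, sent rp 0 → ok
Recompute each column's even parity and compare to cp:
  c0: data parity 0, sent cp 0 → ok
  c1: data parity 1, sent cp 1 → ok
  c2: data parity 0, sent cp 0 → ok
  c3: data parity 0, sent cp 1 → mismatch
  c4: data parity 1, sent cp 1 → ok
Exactly one row (r0) and one column (c3) fail → the flipped bit is at their intersection.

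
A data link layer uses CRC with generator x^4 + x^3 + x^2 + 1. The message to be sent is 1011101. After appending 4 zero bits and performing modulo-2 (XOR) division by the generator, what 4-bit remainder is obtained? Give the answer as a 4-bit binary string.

1000

Append 4 zeros: 10111010000. Divide by 11101 (XOR where the leading bit is 1):
  pos 0: 10111 XOR 11101 = 01010
  pos 1: 10100 XOR 11101 = 01001
  pos 2: 10011 XOR 11101 = 01110
  pos 3: 11100 XOR 11101 = 00001
Remainder (last 4 bits) = 1000. This is the CRC / FCS.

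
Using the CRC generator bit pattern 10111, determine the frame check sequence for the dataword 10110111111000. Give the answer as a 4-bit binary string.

1101

Append 4 zeros: 101101111110000000. Divide by 10111 (XOR where the leading bit is 1):
  pos 0: 10110 XOR 10111 = 00001
  pos 4: 11111 XOR 10111 = 01000
  pos 5: 10001 XOR 10111 = 00110
  pos 7: 11010 XOR 10111 = 01101
  pos 8: 11010 XOR 10111 = 01101
  pos 9: 11010 XOR 10111 = 01101
  pos 10: 11010 XOR 10111 = 01101
  pos 11: 11010 XOR 10111 = 01101
  pos 12: 11010 XOR 10111 = 01101
  pos 13: 11010 XOR 10111 = 01101
Remainder (last 4 bits) = 1101. This is the CRC / FCS.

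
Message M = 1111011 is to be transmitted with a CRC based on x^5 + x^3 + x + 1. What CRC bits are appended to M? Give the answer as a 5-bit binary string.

Append 5 zeros: 111101100000. Divide by 101011 (XOR where the leading bit is 1):
  pos 0: 111101 XOR 101011 = 010110
  pos 1: 101101 XOR 101011 = 000110
  pos 4: 110000 XOR 101011 = 011011
  pos 5: 110110 XOR 101011 = 011101
  pos 6: 111010 XOR 101011 = 010001
Remainder (last 5 bits) = 10001. This is the CRC / FCS.

10001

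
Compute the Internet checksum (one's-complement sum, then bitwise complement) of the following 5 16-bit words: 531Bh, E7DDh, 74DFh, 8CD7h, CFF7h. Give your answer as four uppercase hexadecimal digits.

F357

One's-complement addition (fold any carry out of bit 15 back into bit 0):
  0x531B + 0xE7DD = 0x13AF8 → wrap carry → 0x3AF9
  0x3AF9 + 0x74DF = 0x0AFD8
  0xAFD8 + 0x8CD7 = 0x13CAF → wrap carry → 0x3CB0
  0x3CB0 + 0xCFF7 = 0x10CA7 → wrap carry → 0x0CA8
One's-complement sum = 0x0CA8.
Checksum = ~0x0CA8 & 0xFFFF = 0xF357.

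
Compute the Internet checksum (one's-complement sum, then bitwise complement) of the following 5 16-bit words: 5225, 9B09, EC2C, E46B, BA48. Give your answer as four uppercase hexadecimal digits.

One's-complement addition (fold any carry out of bit 15 back into bit 0):
  0x5225 + 0x9B09 = 0x0ED2E
  0xED2E + 0xEC2C = 0x1D95A → wrap carry → 0xD95B
  0xD95B + 0xE46B = 0x1BDC6 → wrap carry → 0xBDC7
  0xBDC7 + 0xBA48 = 0x1780F → wrap carry → 0x7810
One's-complement sum = 0x7810.
Checksum = ~0x7810 & 0xFFFF = 0x87EF.

87EF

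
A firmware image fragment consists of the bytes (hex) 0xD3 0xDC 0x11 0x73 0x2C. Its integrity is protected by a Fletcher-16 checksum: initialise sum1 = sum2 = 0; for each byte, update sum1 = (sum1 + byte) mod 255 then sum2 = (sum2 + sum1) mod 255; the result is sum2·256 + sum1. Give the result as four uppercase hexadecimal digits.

DC61

Running sums (mod 255):
  after byte 0 (0xD3): sum1=211, sum2=211
  after byte 1 (0xDC): sum1=176, sum2=132
  after byte 2 (0x11): sum1=193, sum2=70
  after byte 3 (0x73): sum1=53, sum2=123
  after byte 4 (0x2C): sum1=97, sum2=220
Checksum = sum2·256 + sum1 = 220·256 + 97 = 56417 = 0xDC61.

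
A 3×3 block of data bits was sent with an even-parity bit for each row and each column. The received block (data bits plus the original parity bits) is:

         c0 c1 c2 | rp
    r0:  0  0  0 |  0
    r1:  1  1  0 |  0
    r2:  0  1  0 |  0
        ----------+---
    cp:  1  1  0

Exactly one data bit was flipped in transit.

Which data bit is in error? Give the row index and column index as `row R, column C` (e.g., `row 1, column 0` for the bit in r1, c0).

Recompute each row's even parity and compare to rp:
  r0: data parity 0, sent rp 0 → ok
  r1: data parity 0, sent rp 0 → ok
  r2: data parity 1, sent rp 0 → mismatch
Recompute each column's even parity and compare to cp:
  c0: data parity 1, sent cp 1 → ok
  c1: data parity 0, sent cp 1 → mismatch
  c2: data parity 0, sent cp 0 → ok
Exactly one row (r2) and one column (c1) fail → the flipped bit is at their intersection.

row 2, column 1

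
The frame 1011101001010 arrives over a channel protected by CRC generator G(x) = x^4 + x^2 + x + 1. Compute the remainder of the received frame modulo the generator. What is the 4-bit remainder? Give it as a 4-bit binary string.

0001

Modulo-2 division of 1011101001010 by 10111:
  pos 0: 10111 XOR 10111 = 00000
  pos 6: 10010 XOR 10111 = 00101
  pos 8: 10110 XOR 10111 = 00001
Remainder = 0001 (nonzero — an error is detected).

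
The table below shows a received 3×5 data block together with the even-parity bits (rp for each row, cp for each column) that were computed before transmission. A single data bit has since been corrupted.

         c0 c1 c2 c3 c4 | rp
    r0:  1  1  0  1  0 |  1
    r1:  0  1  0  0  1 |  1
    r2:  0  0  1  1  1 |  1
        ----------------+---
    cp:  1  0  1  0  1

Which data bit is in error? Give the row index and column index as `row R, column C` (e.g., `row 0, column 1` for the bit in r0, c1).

Recompute each row's even parity and compare to rp:
  r0: data parity 1, sent rp 1 → ok
  r1: data parity 0, sent rp 1 → mismatch
  r2: data parity 1, sent rp 1 → ok
Recompute each column's even parity and compare to cp:
  c0: data parity 1, sent cp 1 → ok
  c1: data parity 0, sent cp 0 → ok
  c2: data parity 1, sent cp 1 → ok
  c3: data parity 0, sent cp 0 → ok
  c4: data parity 0, sent cp 1 → mismatch
Exactly one row (r1) and one column (c4) fail → the flipped bit is at their intersection.

row 1, column 4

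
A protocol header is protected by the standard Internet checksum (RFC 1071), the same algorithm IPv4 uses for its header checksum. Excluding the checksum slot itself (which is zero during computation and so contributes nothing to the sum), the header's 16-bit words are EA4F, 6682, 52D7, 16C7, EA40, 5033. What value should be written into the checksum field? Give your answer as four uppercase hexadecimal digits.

0B1B

One's-complement addition (fold any carry out of bit 15 back into bit 0):
  0xEA4F + 0x6682 = 0x150D1 → wrap carry → 0x50D2
  0x50D2 + 0x52D7 = 0x0A3A9
  0xA3A9 + 0x16C7 = 0x0BA70
  0xBA70 + 0xEA40 = 0x1A4B0 → wrap carry → 0xA4B1
  0xA4B1 + 0x5033 = 0x0F4E4
One's-complement sum = 0xF4E4.
Checksum = ~0xF4E4 & 0xFFFF = 0x0B1B.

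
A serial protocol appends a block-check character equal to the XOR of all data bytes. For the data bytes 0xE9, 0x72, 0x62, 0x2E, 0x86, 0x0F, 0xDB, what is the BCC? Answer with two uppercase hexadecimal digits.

85

XOR the bytes together:
  start with 0xE9
  0xE9 ⊕ 0x72 = 0x9B
  0x9B ⊕ 0x62 = 0xF9
  0xF9 ⊕ 0x2E = 0xD7
  0xD7 ⊕ 0x86 = 0x51
  0x51 ⊕ 0x0F = 0x5E
  0x5E ⊕ 0xDB = 0x85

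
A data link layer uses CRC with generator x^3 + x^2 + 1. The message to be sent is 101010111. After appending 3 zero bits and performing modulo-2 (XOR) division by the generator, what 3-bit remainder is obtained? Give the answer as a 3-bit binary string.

011

Append 3 zeros: 101010111000. Divide by 1101 (XOR where the leading bit is 1):
  pos 0: 1010 XOR 1101 = 0111
  pos 1: 1111 XOR 1101 = 0010
  pos 3: 1001 XOR 1101 = 0100
  pos 4: 1001 XOR 1101 = 0100
  pos 5: 1001 XOR 1101 = 0100
  pos 6: 1000 XOR 1101 = 0101
  pos 7: 1010 XOR 1101 = 0111
  pos 8: 1110 XOR 1101 = 0011
Remainder (last 3 bits) = 011. This is the CRC / FCS.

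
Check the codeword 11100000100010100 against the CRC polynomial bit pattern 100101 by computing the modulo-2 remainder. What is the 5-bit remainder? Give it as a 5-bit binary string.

Modulo-2 division of 11100000100010100 by 100101:
  pos 0: 111000 XOR 100101 = 011101
  pos 1: 111010 XOR 100101 = 011111
  pos 2: 111110 XOR 100101 = 011011
  pos 3: 110111 XOR 100101 = 010010
  pos 4: 100100 XOR 100101 = 000001
  pos 9: 100101 XOR 100101 = 000000
Remainder = 00000 (zero — the frame passes the CRC check).

00000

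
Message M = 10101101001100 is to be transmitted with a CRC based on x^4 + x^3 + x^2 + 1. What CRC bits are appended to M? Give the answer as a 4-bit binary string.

Append 4 zeros: 101011010011000000. Divide by 11101 (XOR where the leading bit is 1):
  pos 0: 10101 XOR 11101 = 01000
  pos 1: 10001 XOR 11101 = 01100
  pos 2: 11000 XOR 11101 = 00101
  pos 4: 10110 XOR 11101 = 01011
  pos 5: 10110 XOR 11101 = 01011
  pos 6: 10111 XOR 11101 = 01010
  pos 7: 10101 XOR 11101 = 01000
  pos 8: 10000 XOR 11101 = 01101
  pos 9: 11010 XOR 11101 = 00111
  pos 11: 11100 XOR 11101 = 00001
Remainder (last 4 bits) = 0100. This is the CRC / FCS.

0100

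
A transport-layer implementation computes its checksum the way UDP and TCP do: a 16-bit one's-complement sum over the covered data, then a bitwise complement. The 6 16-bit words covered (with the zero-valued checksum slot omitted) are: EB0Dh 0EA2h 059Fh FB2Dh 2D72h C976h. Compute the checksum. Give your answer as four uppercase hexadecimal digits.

0E9A

One's-complement addition (fold any carry out of bit 15 back into bit 0):
  0xEB0D + 0x0EA2 = 0x0F9AF
  0xF9AF + 0x059F = 0x0FF4E
  0xFF4E + 0xFB2D = 0x1FA7B → wrap carry → 0xFA7C
  0xFA7C + 0x2D72 = 0x127EE → wrap carry → 0x27EF
  0x27EF + 0xC976 = 0x0F165
One's-complement sum = 0xF165.
Checksum = ~0xF165 & 0xFFFF = 0x0E9A.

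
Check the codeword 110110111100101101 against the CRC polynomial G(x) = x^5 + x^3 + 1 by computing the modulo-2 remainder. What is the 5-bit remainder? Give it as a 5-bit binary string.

Modulo-2 division of 110110111100101101 by 101001:
  pos 0: 110110 XOR 101001 = 011111
  pos 1: 111111 XOR 101001 = 010110
  pos 2: 101101 XOR 101001 = 000100
  pos 5: 100110 XOR 101001 = 001111
  pos 7: 111101 XOR 101001 = 010100
  pos 8: 101000 XOR 101001 = 000001
Remainder = 11101 (nonzero — an error is detected).

11101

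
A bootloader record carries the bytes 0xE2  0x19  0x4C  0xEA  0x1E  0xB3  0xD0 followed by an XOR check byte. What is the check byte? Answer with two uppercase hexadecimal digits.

20

XOR the bytes together:
  start with 0xE2
  0xE2 ⊕ 0x19 = 0xFB
  0xFB ⊕ 0x4C = 0xB7
  0xB7 ⊕ 0xEA = 0x5D
  0x5D ⊕ 0x1E = 0x43
  0x43 ⊕ 0xB3 = 0xF0
  0xF0 ⊕ 0xD0 = 0x20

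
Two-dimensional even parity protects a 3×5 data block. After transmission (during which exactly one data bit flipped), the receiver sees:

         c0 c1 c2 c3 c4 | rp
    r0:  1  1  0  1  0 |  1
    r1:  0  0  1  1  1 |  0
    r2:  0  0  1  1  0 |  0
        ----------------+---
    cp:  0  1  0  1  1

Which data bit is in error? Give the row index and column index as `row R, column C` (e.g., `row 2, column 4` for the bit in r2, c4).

Recompute each row's even parity and compare to rp:
  r0: data parity 1, sent rp 1 → ok
  r1: data parity 1, sent rp 0 → mismatch
  r2: data parity 0, sent rp 0 → ok
Recompute each column's even parity and compare to cp:
  c0: data parity 1, sent cp 0 → mismatch
  c1: data parity 1, sent cp 1 → ok
  c2: data parity 0, sent cp 0 → ok
  c3: data parity 1, sent cp 1 → ok
  c4: data parity 1, sent cp 1 → ok
Exactly one row (r1) and one column (c0) fail → the flipped bit is at their intersection.

row 1, column 0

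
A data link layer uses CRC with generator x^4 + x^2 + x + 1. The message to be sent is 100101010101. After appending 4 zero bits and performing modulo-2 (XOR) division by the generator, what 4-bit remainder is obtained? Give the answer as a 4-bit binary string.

1010

Append 4 zeros: 1001010101010000. Divide by 10111 (XOR where the leading bit is 1):
  pos 0: 10010 XOR 10111 = 00101
  pos 2: 10110 XOR 10111 = 00001
  pos 6: 11010 XOR 10111 = 01101
  pos 7: 11011 XOR 10111 = 01100
  pos 8: 11000 XOR 10111 = 01111
  pos 9: 11110 XOR 10111 = 01001
  pos 10: 10010 XOR 10111 = 00101
Remainder (last 4 bits) = 1010. This is the CRC / FCS.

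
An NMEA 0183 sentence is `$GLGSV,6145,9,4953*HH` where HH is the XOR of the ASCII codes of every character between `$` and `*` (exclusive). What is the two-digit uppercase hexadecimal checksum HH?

51

XOR the ASCII codes of the payload characters:
  'G' = 0x47 → acc = 0x47
  'L' = 0x4C → acc = 0x0B
  'G' = 0x47 → acc = 0x4C
  'S' = 0x53 → acc = 0x1F
  'V' = 0x56 → acc = 0x49
  ',' = 0x2C → acc = 0x65
  '6' = 0x36 → acc = 0x53
  '1' = 0x31 → acc = 0x62
  '4' = 0x34 → acc = 0x56
  '5' = 0x35 → acc = 0x63
  ',' = 0x2C → acc = 0x4F
  '9' = 0x39 → acc = 0x76
  ',' = 0x2C → acc = 0x5A
  '4' = 0x34 → acc = 0x6E
  '9' = 0x39 → acc = 0x57
  '5' = 0x35 → acc = 0x62
  '3' = 0x33 → acc = 0x51
Checksum = 0x51.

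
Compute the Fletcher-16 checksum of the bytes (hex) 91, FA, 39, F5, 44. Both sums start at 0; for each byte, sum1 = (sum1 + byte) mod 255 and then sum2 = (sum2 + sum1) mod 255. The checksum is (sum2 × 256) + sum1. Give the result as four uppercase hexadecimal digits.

9F00

Running sums (mod 255):
  after byte 0 (91): sum1=145, sum2=145
  after byte 1 (FA): sum1=140, sum2=30
  after byte 2 (39): sum1=197, sum2=227
  after byte 3 (F5): sum1=187, sum2=159
  after byte 4 (44): sum1=0, sum2=159
Checksum = sum2·256 + sum1 = 159·256 + 0 = 40704 = 0x9F00.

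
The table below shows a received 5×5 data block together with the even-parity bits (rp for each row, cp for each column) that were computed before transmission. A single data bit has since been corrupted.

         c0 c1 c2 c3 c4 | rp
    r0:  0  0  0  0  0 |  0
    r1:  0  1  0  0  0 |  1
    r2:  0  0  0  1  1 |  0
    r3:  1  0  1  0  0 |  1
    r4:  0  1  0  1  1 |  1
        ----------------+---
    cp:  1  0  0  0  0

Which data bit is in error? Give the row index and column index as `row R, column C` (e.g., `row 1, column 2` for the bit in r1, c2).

row 3, column 2

Recompute each row's even parity and compare to rp:
  r0: data parity 0, sent rp 0 → ok
  r1: data parity 1, sent rp 1 → ok
  r2: data parity 0, sent rp 0 → ok
  r3: data parity 0, sent rp 1 → mismatch
  r4: data parity 1, sent rp 1 → ok
Recompute each column's even parity and compare to cp:
  c0: data parity 1, sent cp 1 → ok
  c1: data parity 0, sent cp 0 → ok
  c2: data parity 1, sent cp 0 → mismatch
  c3: data parity 0, sent cp 0 → ok
  c4: data parity 0, sent cp 0 → ok
Exactly one row (r3) and one column (c2) fail → the flipped bit is at their intersection.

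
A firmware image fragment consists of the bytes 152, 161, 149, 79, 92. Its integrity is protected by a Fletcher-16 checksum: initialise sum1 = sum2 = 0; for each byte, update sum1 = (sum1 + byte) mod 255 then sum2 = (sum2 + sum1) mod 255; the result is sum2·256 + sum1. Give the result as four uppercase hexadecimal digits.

Running sums (mod 255):
  after byte 0 (152): sum1=152, sum2=152
  after byte 1 (161): sum1=58, sum2=210
  after byte 2 (149): sum1=207, sum2=162
  after byte 3 (79): sum1=31, sum2=193
  after byte 4 (92): sum1=123, sum2=61
Checksum = sum2·256 + sum1 = 61·256 + 123 = 15739 = 0x3D7B.

3D7B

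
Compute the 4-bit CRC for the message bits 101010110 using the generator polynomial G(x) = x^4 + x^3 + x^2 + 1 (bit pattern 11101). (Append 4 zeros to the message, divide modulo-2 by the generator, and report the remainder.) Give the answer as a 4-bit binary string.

Append 4 zeros: 1010101100000. Divide by 11101 (XOR where the leading bit is 1):
  pos 0: 10101 XOR 11101 = 01000
  pos 1: 10000 XOR 11101 = 01101
  pos 2: 11011 XOR 11101 = 00110
  pos 4: 11010 XOR 11101 = 00111
  pos 6: 11100 XOR 11101 = 00001
Remainder (last 4 bits) = 0100. This is the CRC / FCS.

0100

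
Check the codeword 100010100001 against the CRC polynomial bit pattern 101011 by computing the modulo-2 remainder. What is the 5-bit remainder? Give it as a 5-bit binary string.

00000

Modulo-2 division of 100010100001 by 101011:
  pos 0: 100010 XOR 101011 = 001001
  pos 2: 100110 XOR 101011 = 001101
  pos 4: 110100 XOR 101011 = 011111
  pos 5: 111110 XOR 101011 = 010101
  pos 6: 101011 XOR 101011 = 000000
Remainder = 00000 (zero — the frame passes the CRC check).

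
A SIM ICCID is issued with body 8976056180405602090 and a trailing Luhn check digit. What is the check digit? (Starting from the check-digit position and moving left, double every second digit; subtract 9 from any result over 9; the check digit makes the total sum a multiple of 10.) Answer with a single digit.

1

Partial digits right→left: 0 9 0 2 0 6 5 0 4 0 8 1 6 5 0 6 7 9 8
Double every second digit counting from the check-digit position (so the 1st, 3rd, 5th, ... of the partial from the right).
  doubled (with −9 where >9): 0 0 0 1 8 7 3 0 5 7 → sum 31
  kept as-is: 9 2 6 0 0 1 5 6 9 → sum 38
Total = 31 + 38 = 69.
Check digit = (10 − (69 mod 10)) mod 10 = 1.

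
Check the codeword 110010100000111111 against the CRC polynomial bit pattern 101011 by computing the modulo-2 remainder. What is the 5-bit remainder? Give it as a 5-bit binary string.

00000

Modulo-2 division of 110010100000111111 by 101011:
  pos 0: 110010 XOR 101011 = 011001
  pos 1: 110011 XOR 101011 = 011000
  pos 2: 110000 XOR 101011 = 011011
  pos 3: 110110 XOR 101011 = 011101
  pos 4: 111010 XOR 101011 = 010001
  pos 5: 100010 XOR 101011 = 001001
  pos 7: 100101 XOR 101011 = 001110
  pos 9: 111011 XOR 101011 = 010000
  pos 10: 100001 XOR 101011 = 001010
  pos 12: 101011 XOR 101011 = 000000
Remainder = 00000 (zero — the frame passes the CRC check).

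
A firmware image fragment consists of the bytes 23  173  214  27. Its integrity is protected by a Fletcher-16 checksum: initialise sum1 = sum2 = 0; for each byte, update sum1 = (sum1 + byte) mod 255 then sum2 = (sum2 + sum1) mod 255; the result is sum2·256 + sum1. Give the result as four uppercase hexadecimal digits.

Running sums (mod 255):
  after byte 0 (23): sum1=23, sum2=23
  after byte 1 (173): sum1=196, sum2=219
  after byte 2 (214): sum1=155, sum2=119
  after byte 3 (27): sum1=182, sum2=46
Checksum = sum2·256 + sum1 = 46·256 + 182 = 11958 = 0x2EB6.

2EB6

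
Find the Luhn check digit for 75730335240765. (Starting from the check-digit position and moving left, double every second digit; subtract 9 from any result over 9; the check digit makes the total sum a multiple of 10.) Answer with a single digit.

Partial digits right→left: 5 6 7 0 4 2 5 3 3 0 3 7 5 7
Double every second digit counting from the check-digit position (so the 1st, 3rd, 5th, ... of the partial from the right).
  doubled (with −9 where >9): 1 5 8 1 6 6 1 → sum 28
  kept as-is: 6 0 2 3 0 7 7 → sum 25
Total = 28 + 25 = 53.
Check digit = (10 − (53 mod 10)) mod 10 = 7.

7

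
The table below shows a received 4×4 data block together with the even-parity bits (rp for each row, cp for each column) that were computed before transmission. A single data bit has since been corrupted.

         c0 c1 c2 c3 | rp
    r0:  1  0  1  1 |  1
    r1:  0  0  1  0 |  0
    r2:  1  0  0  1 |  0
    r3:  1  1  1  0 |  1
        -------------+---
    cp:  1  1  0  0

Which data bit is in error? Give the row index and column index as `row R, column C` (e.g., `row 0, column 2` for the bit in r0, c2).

Recompute each row's even parity and compare to rp:
  r0: data parity 1, sent rp 1 → ok
  r1: data parity 1, sent rp 0 → mismatch
  r2: data parity 0, sent rp 0 → ok
  r3: data parity 1, sent rp 1 → ok
Recompute each column's even parity and compare to cp:
  c0: data parity 1, sent cp 1 → ok
  c1: data parity 1, sent cp 1 → ok
  c2: data parity 1, sent cp 0 → mismatch
  c3: data parity 0, sent cp 0 → ok
Exactly one row (r1) and one column (c2) fail → the flipped bit is at their intersection.

row 1, column 2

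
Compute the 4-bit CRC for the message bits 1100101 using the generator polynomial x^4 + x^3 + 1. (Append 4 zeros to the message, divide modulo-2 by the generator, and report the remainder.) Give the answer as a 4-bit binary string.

1001

Append 4 zeros: 11001010000. Divide by 11001 (XOR where the leading bit is 1):
  pos 0: 11001 XOR 11001 = 00000
  pos 6: 10000 XOR 11001 = 01001
Remainder (last 4 bits) = 1001. This is the CRC / FCS.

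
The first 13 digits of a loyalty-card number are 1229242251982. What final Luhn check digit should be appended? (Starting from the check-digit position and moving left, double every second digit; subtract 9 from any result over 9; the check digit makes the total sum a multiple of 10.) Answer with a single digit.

Partial digits right→left: 2 8 9 1 5 2 2 4 2 9 2 2 1
Double every second digit counting from the check-digit position (so the 1st, 3rd, 5th, ... of the partial from the right).
  doubled (with −9 where >9): 4 9 1 4 4 4 2 → sum 28
  kept as-is: 8 1 2 4 9 2 → sum 26
Total = 28 + 26 = 54.
Check digit = (10 − (54 mod 10)) mod 10 = 6.

6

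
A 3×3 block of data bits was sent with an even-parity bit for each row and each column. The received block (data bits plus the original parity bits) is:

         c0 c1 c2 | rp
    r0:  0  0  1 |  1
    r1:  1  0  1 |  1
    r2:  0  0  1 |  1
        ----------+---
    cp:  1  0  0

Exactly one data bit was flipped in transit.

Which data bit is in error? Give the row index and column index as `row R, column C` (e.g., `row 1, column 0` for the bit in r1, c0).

Recompute each row's even parity and compare to rp:
  r0: data parity 1, sent rp 1 → ok
  r1: data parity 0, sent rp 1 → mismatch
  r2: data parity 1, sent rp 1 → ok
Recompute each column's even parity and compare to cp:
  c0: data parity 1, sent cp 1 → ok
  c1: data parity 0, sent cp 0 → ok
  c2: data parity 1, sent cp 0 → mismatch
Exactly one row (r1) and one column (c2) fail → the flipped bit is at their intersection.

row 1, column 2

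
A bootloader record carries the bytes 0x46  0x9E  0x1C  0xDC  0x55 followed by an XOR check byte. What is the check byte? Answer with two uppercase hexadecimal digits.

4D

XOR the bytes together:
  start with 0x46
  0x46 ⊕ 0x9E = 0xD8
  0xD8 ⊕ 0x1C = 0xC4
  0xC4 ⊕ 0xDC = 0x18
  0x18 ⊕ 0x55 = 0x4D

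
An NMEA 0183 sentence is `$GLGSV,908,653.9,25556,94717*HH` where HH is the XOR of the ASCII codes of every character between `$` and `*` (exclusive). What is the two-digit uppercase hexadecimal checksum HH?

52

XOR the ASCII codes of the payload characters:
  'G' = 0x47 → acc = 0x47
  'L' = 0x4C → acc = 0x0B
  'G' = 0x47 → acc = 0x4C
  'S' = 0x53 → acc = 0x1F
  'V' = 0x56 → acc = 0x49
  ',' = 0x2C → acc = 0x65
  '9' = 0x39 → acc = 0x5C
  '0' = 0x30 → acc = 0x6C
  '8' = 0x38 → acc = 0x54
  ',' = 0x2C → acc = 0x78
  '6' = 0x36 → acc = 0x4E
  '5' = 0x35 → acc = 0x7B
  '3' = 0x33 → acc = 0x48
  '.' = 0x2E → acc = 0x66
  '9' = 0x39 → acc = 0x5F
  ',' = 0x2C → acc = 0x73
  '2' = 0x32 → acc = 0x41
  '5' = 0x35 → acc = 0x74
  '5' = 0x35 → acc = 0x41
  '5' = 0x35 → acc = 0x74
  '6' = 0x36 → acc = 0x42
  ',' = 0x2C → acc = 0x6E
  '9' = 0x39 → acc = 0x57
  '4' = 0x34 → acc = 0x63
  '7' = 0x37 → acc = 0x54
  '1' = 0x31 → acc = 0x65
  '7' = 0x37 → acc = 0x52
Checksum = 0x52.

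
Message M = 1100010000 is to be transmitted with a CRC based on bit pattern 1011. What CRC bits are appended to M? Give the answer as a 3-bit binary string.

Append 3 zeros: 1100010000000. Divide by 1011 (XOR where the leading bit is 1):
  pos 0: 1100 XOR 1011 = 0111
  pos 1: 1110 XOR 1011 = 0101
  pos 2: 1011 XOR 1011 = 0000
Remainder (last 3 bits) = 000. This is the CRC / FCS.

000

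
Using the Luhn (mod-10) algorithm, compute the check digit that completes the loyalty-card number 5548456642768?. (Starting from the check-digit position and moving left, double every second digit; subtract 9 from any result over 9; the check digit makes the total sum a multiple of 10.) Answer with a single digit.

8

Partial digits right→left: 8 6 7 2 4 6 6 5 4 8 4 5 5
Double every second digit counting from the check-digit position (so the 1st, 3rd, 5th, ... of the partial from the right).
  doubled (with −9 where >9): 7 5 8 3 8 8 1 → sum 40
  kept as-is: 6 2 6 5 8 5 → sum 32
Total = 40 + 32 = 72.
Check digit = (10 − (72 mod 10)) mod 10 = 8.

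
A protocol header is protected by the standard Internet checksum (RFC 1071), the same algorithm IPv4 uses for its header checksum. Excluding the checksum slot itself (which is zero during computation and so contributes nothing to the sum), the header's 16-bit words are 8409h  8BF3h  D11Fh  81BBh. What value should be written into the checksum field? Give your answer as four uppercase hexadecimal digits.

One's-complement addition (fold any carry out of bit 15 back into bit 0):
  0x8409 + 0x8BF3 = 0x10FFC → wrap carry → 0x0FFD
  0x0FFD + 0xD11F = 0x0E11C
  0xE11C + 0x81BB = 0x162D7 → wrap carry → 0x62D8
One's-complement sum = 0x62D8.
Checksum = ~0x62D8 & 0xFFFF = 0x9D27.

9D27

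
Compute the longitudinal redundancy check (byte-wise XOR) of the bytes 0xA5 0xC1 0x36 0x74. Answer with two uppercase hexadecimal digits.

26

XOR the bytes together:
  start with 0xA5
  0xA5 ⊕ 0xC1 = 0x64
  0x64 ⊕ 0x36 = 0x52
  0x52 ⊕ 0x74 = 0x26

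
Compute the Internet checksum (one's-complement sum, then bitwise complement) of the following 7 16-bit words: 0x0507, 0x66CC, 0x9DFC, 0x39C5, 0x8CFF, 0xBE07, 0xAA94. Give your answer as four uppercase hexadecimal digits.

One's-complement addition (fold any carry out of bit 15 back into bit 0):
  0x0507 + 0x66CC = 0x06BD3
  0x6BD3 + 0x9DFC = 0x109CF → wrap carry → 0x09D0
  0x09D0 + 0x39C5 = 0x04395
  0x4395 + 0x8CFF = 0x0D094
  0xD094 + 0xBE07 = 0x18E9B → wrap carry → 0x8E9C
  0x8E9C + 0xAA94 = 0x13930 → wrap carry → 0x3931
One's-complement sum = 0x3931.
Checksum = ~0x3931 & 0xFFFF = 0xC6CE.

C6CE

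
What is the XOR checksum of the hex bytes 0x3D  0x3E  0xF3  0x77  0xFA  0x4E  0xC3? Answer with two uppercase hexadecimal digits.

F0

XOR the bytes together:
  start with 0x3D
  0x3D ⊕ 0x3E = 0x03
  0x03 ⊕ 0xF3 = 0xF0
  0xF0 ⊕ 0x77 = 0x87
  0x87 ⊕ 0xFA = 0x7D
  0x7D ⊕ 0x4E = 0x33
  0x33 ⊕ 0xC3 = 0xF0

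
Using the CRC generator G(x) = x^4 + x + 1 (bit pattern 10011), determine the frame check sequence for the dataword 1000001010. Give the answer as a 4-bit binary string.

0000

Append 4 zeros: 10000010100000. Divide by 10011 (XOR where the leading bit is 1):
  pos 0: 10000 XOR 10011 = 00011
  pos 3: 11010 XOR 10011 = 01001
  pos 4: 10011 XOR 10011 = 00000
Remainder (last 4 bits) = 0000. This is the CRC / FCS.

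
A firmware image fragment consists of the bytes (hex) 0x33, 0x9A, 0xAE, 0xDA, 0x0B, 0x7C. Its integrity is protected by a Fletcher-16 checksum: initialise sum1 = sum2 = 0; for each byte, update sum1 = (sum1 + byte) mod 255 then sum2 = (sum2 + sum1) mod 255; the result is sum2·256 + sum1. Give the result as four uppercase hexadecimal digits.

16DE

Running sums (mod 255):
  after byte 0 (0x33): sum1=51, sum2=51
  after byte 1 (0x9A): sum1=205, sum2=1
  after byte 2 (0xAE): sum1=124, sum2=125
  after byte 3 (0xDA): sum1=87, sum2=212
  after byte 4 (0x0B): sum1=98, sum2=55
  after byte 5 (0x7C): sum1=222, sum2=22
Checksum = sum2·256 + sum1 = 22·256 + 222 = 5854 = 0x16DE.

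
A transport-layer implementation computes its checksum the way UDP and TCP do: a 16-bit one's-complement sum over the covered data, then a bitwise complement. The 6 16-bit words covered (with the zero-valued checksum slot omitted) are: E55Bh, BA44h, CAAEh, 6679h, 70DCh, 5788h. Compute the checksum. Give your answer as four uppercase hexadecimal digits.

66D2

One's-complement addition (fold any carry out of bit 15 back into bit 0):
  0xE55B + 0xBA44 = 0x19F9F → wrap carry → 0x9FA0
  0x9FA0 + 0xCAAE = 0x16A4E → wrap carry → 0x6A4F
  0x6A4F + 0x6679 = 0x0D0C8
  0xD0C8 + 0x70DC = 0x141A4 → wrap carry → 0x41A5
  0x41A5 + 0x5788 = 0x0992D
One's-complement sum = 0x992D.
Checksum = ~0x992D & 0xFFFF = 0x66D2.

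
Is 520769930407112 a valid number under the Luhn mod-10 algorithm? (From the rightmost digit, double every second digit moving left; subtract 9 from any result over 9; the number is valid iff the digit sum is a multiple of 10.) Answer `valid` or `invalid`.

invalid

From the right, keep odd positions and double even positions (subtract 9 from any doubled value over 9):
  doubled (positions 2,4,...): 2 5 8 6 9 5 4 → sum 39
  kept (positions 1,3,...): 2 1 0 0 9 6 0 5 → sum 23
Total = 62.
62 mod 10 = 2, so the number is invalid.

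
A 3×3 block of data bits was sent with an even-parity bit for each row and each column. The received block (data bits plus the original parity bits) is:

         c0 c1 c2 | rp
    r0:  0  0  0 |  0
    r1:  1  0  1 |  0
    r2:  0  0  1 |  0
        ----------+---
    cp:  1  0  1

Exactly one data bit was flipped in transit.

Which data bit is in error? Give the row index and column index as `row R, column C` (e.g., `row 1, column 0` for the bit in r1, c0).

row 2, column 2

Recompute each row's even parity and compare to rp:
  r0: data parity 0, sent rp 0 → ok
  r1: data parity 0, sent rp 0 → ok
  r2: data parity 1, sent rp 0 → mismatch
Recompute each column's even parity and compare to cp:
  c0: data parity 1, sent cp 1 → ok
  c1: data parity 0, sent cp 0 → ok
  c2: data parity 0, sent cp 1 → mismatch
Exactly one row (r2) and one column (c2) fail → the flipped bit is at their intersection.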